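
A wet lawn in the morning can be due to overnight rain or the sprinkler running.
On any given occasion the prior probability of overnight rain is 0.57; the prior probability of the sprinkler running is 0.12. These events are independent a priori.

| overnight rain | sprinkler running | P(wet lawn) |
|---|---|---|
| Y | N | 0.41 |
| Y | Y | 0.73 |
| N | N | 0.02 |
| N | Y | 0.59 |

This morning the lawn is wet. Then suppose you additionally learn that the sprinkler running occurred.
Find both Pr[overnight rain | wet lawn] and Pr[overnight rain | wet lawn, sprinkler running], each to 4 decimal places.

Weight on overnight rain=true, given the evidence: 0.205656 + 0.049932 = 0.255588
The normalizing constant is 0.02×0.43×0.88 + 0.59×0.43×0.12 + 0.41×0.57×0.88 + 0.73×0.57×0.12 = 0.293600
Posterior = 0.255588 / 0.293600 ≈ 0.8705

Now also conditioning on sprinkler running=true:
Enumerate both values of overnight rain and weight by the priors:
  P(wet lawn | sprinkler running) = 0.59·0.43 + 0.73·0.57
        = 0.253700 + 0.416100 = 0.669800
Configurations with overnight rain contribute 0.416100, so
  P(overnight rain | wet lawn, sprinkler running) = 0.416100 / 0.669800 ≈ 0.6212

Pr[overnight rain | wet lawn] ≈ 0.8705; Pr[overnight rain | wet lawn, sprinkler running] ≈ 0.6212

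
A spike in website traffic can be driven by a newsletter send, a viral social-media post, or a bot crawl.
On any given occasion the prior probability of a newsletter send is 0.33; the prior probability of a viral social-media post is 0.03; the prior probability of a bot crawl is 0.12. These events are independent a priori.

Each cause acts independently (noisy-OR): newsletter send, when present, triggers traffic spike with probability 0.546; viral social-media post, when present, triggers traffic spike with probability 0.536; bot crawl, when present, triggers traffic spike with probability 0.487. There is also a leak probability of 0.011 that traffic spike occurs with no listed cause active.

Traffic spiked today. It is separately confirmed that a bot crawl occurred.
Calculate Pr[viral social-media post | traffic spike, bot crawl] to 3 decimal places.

Under noisy-OR, P(traffic spike | causes) = 1 − (1−0.011)·∏(1−qᵢ) over the active causes.
Weight on viral social-media post=true, given the evidence: 0.015368 + 0.008842 = 0.024210
Denominator P(traffic spike | bot crawl): 0.492643*0.67*0.97 + 0.764586*0.67*0.03 + 0.76966*0.33*0.97 + 0.893122*0.33*0.03 = 0.590747
Posterior = 0.024210 / 0.590747 ≈ 0.041

Pr[viral social-media post | traffic spike, bot crawl] ≈ 0.041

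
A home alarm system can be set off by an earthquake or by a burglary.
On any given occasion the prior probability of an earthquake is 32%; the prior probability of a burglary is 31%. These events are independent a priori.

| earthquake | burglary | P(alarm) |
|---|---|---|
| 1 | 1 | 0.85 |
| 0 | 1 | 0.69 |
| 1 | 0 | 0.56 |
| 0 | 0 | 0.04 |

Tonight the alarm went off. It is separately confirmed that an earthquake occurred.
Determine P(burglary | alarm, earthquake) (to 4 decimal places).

P(burglary | alarm, earthquake) ≈ 0.4054

Sum P(alarm|·) weighted by the priors over both values of burglary:
  P(alarm | earthquake) = 0.56·0.69 + 0.85·0.31
        = 0.386400 + 0.263500 = 0.649900
The terms with burglary present sum to 0.263500, so
  P(burglary | alarm, earthquake) = 0.263500 / 0.649900 ≈ 0.4054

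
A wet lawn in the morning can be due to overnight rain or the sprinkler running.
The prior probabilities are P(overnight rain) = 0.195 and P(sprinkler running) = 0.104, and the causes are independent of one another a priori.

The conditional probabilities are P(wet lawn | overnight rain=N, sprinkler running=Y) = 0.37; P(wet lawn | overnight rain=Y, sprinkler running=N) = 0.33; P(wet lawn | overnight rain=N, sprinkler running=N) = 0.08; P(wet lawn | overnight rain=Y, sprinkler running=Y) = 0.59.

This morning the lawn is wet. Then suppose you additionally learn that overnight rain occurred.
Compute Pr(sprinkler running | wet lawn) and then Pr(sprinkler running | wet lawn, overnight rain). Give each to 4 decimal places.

Pr(sprinkler running | wet lawn) ≈ 0.2713; Pr(sprinkler running | wet lawn, overnight rain) ≈ 0.1719

P(wet lawn) = 0.08·0.805·0.896 + 0.37·0.805·0.104 + 0.33·0.195·0.896 + 0.59·0.195·0.104 = 0.057702 + 0.030976 + 0.057658 + 0.011965 = 0.158301
Of this, 0.042941 comes from 0.030976 + 0.011965 (the sprinkler running=true cases).
P(sprinkler running | wet lawn) = 0.042941 / 0.158301 ≈ 0.2713

Now also conditioning on overnight rain=true:
P(wet lawn | overnight rain) = 0.33*0.896 + 0.59*0.104 = 0.295680 + 0.061360 = 0.357040
The sprinkler running-present share is 0.59*0.104 = 0.061360.
Hence the posterior is 0.061360/0.357040 ≈ 0.1719.
— overnight rain explains away the evidence for sprinkler running.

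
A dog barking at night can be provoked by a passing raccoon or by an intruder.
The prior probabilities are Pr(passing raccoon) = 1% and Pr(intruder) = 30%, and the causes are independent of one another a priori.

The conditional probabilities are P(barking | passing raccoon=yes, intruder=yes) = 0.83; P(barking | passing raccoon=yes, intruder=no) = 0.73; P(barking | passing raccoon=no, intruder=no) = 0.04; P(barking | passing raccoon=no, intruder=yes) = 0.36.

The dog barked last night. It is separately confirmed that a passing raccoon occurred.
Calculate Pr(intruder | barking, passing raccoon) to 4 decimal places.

Pr(intruder | barking, passing raccoon) ≈ 0.3276

Weight on intruder=true, given the evidence: 0.83·0.3 = 0.249000
Normalizer over all consistent configurations: 0.73·0.7 + 0.83·0.3 = 0.760000
Posterior = 0.249000 / 0.760000 ≈ 0.3276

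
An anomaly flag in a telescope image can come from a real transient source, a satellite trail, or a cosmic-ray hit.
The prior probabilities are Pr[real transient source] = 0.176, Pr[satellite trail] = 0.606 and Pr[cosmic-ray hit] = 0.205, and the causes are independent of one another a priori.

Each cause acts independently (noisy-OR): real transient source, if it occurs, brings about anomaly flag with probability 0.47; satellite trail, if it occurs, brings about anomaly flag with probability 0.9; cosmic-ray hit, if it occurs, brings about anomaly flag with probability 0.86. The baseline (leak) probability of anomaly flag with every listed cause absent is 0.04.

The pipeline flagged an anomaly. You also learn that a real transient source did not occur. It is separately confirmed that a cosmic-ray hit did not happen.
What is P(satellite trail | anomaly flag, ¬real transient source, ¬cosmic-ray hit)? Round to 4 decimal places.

Under noisy-OR, P(anomaly flag | causes) = 1 − (1−0.04)·∏(1−qᵢ) over the active causes.
Numerator (weight on configurations with satellite trail): 0.904*0.606 = 0.547824
Denominator P(anomaly flag | ¬real transient source, ¬cosmic-ray hit): 0.04*0.394 + 0.904*0.606 = 0.563584
Posterior = 0.547824 / 0.563584 ≈ 0.9720

P(satellite trail | anomaly flag, ¬real transient source, ¬cosmic-ray hit) ≈ 0.9720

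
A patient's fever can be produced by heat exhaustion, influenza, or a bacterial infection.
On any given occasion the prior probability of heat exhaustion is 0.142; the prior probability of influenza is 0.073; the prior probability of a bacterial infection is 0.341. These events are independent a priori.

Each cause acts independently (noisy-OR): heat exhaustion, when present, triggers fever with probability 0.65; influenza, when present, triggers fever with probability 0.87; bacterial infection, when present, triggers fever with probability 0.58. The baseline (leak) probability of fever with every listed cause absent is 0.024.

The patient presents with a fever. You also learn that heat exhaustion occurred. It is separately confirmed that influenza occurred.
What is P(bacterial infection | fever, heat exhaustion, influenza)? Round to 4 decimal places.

P(bacterial infection | fever, heat exhaustion, influenza) ≈ 0.3470

Under noisy-OR, P(fever | causes) = 1 − (1−0.024)·∏(1−qᵢ) over the active causes.
Enumerate both values of bacterial infection and weight by the priors:
  P(fever | heat exhaustion, influenza) = 0.955592·0.659 + 0.981349·0.341
        = 0.629735 + 0.334640 = 0.964375
Keeping only the bacterial infection-present terms gives 0.334640, so
  P(bacterial infection | fever, heat exhaustion, influenza) = 0.334640 / 0.964375 ≈ 0.3470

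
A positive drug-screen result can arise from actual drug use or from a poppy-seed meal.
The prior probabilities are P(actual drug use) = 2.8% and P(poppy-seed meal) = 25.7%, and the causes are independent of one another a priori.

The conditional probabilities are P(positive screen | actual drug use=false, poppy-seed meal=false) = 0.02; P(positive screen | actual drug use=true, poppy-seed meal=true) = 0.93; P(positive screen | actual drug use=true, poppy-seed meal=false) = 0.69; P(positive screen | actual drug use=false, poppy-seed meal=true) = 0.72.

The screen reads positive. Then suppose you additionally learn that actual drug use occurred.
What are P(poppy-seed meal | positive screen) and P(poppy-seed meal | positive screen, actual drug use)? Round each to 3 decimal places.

P(poppy-seed meal | positive screen) ≈ 0.866; P(poppy-seed meal | positive screen, actual drug use) ≈ 0.318

P(positive screen) = 0.02×0.972×0.743 + 0.72×0.972×0.257 + 0.69×0.028×0.743 + 0.93×0.028×0.257 = 0.014444 + 0.179859 + 0.014355 + 0.006692 = 0.215350
Restricting to configurations with poppy-seed meal present: 0.179859 + 0.006692 = 0.186551.
So P(poppy-seed meal | positive screen) = 0.186551/0.215350 ≈ 0.866.

Now also conditioning on actual drug use=true:
Enumerate both values of poppy-seed meal and weight by the priors:
  P(positive screen | actual drug use) = 0.69*0.743 + 0.93*0.257
        = 0.512670 + 0.239010 = 0.751680
The terms with poppy-seed meal present sum to 0.239010, so
  P(poppy-seed meal | positive screen, actual drug use) = 0.239010 / 0.751680 ≈ 0.318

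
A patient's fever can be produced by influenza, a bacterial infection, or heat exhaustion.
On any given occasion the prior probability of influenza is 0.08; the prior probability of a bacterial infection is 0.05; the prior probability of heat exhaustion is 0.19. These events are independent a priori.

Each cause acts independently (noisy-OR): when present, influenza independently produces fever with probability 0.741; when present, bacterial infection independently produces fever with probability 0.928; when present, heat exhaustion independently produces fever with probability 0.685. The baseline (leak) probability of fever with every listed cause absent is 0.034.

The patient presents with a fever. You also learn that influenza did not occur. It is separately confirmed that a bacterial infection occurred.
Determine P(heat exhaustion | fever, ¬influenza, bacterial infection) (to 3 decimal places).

P(heat exhaustion | fever, ¬influenza, bacterial infection) ≈ 0.198

Under noisy-OR, P(fever | causes) = 1 − (1−0.034)·∏(1−qᵢ) over the active causes.
By total probability over both values of heat exhaustion:
  P(fever | ¬influenza, bacterial infection) = 0.930448*0.81 + 0.978091*0.19
        = 0.753663 + 0.185837 = 0.939500
Keeping only the heat exhaustion-present terms gives 0.185837, so
  P(heat exhaustion | fever, ¬influenza, bacterial infection) = 0.185837 / 0.939500 ≈ 0.198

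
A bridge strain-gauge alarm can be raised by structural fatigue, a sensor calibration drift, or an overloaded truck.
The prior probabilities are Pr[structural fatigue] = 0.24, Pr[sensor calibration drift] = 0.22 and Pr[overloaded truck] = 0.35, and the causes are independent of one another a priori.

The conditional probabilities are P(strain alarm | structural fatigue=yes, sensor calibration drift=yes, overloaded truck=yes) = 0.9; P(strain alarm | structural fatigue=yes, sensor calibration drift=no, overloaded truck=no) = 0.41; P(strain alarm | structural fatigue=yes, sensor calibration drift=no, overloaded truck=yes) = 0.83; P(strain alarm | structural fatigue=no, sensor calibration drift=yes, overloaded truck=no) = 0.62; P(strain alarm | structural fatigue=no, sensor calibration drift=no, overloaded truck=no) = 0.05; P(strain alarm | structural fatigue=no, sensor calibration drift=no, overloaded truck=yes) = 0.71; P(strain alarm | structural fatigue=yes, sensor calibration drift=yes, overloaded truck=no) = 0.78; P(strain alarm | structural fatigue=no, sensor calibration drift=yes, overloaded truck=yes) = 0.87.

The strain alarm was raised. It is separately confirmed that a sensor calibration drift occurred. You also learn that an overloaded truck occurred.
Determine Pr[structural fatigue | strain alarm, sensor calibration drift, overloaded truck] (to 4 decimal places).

Enumerate both values of structural fatigue and weight by the priors:
  P(strain alarm | sensor calibration drift, overloaded truck) = 0.87*0.76 + 0.9*0.24
        = 0.661200 + 0.216000 = 0.877200
The terms with structural fatigue present sum to 0.216000, so
  P(structural fatigue | strain alarm, sensor calibration drift, overloaded truck) = 0.216000 / 0.877200 ≈ 0.2462

Pr[structural fatigue | strain alarm, sensor calibration drift, overloaded truck] ≈ 0.2462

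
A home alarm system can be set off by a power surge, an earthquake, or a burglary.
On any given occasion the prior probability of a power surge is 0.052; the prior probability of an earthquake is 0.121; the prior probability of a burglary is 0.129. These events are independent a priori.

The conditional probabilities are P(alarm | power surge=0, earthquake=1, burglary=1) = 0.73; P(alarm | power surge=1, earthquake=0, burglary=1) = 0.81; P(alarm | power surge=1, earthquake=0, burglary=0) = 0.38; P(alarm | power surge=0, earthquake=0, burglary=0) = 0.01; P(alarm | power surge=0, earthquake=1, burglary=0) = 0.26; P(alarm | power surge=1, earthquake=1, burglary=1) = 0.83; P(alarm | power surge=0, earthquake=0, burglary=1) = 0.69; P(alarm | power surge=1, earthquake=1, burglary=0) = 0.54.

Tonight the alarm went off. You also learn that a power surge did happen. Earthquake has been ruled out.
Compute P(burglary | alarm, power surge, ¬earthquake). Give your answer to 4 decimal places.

P(burglary | alarm, power surge, ¬earthquake) ≈ 0.2399

Weight on burglary=true, given the evidence: 0.81*0.129 = 0.104490
Denominator P(alarm | power surge, ¬earthquake): 0.38*0.871 + 0.81*0.129 = 0.435470
Posterior = 0.104490 / 0.435470 ≈ 0.2399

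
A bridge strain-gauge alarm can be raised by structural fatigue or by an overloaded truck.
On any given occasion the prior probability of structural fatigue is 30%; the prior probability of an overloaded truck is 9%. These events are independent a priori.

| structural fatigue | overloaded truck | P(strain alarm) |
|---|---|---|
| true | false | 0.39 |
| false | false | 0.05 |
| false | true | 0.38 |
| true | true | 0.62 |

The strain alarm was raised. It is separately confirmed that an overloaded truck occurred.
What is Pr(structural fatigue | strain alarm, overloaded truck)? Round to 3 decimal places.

P(strain alarm | overloaded truck) = 0.38×0.7 + 0.62×0.3 = 0.266000 + 0.186000 = 0.452000
The structural fatigue-present share is 0.62×0.3 = 0.186000.
So P(structural fatigue | strain alarm, overloaded truck) = 0.186000/0.452000 ≈ 0.412.

Pr(structural fatigue | strain alarm, overloaded truck) ≈ 0.412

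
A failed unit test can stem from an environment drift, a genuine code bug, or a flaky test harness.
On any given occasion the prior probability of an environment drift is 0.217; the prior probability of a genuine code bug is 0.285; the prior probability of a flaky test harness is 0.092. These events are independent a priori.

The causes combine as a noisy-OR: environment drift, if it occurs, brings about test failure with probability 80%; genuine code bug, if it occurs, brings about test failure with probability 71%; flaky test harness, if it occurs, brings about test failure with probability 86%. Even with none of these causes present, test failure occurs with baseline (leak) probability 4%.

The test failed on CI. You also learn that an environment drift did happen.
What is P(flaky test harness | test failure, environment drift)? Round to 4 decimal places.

Under noisy-OR, P(test failure | causes) = 1 − (1−0.04)·∏(1−qᵢ) over the active causes.
Sum P(test failure|·) weighted by the priors over the 4 (genuine code bug, flaky test harness) configurations:
  P(test failure | environment drift) = 0.808×0.715×0.908 + 0.97312×0.715×0.092 + 0.94432×0.285×0.908 + 0.992205×0.285×0.092
        = 0.524570 + 0.064012 + 0.244371 + 0.026016 = 0.858969
The terms with flaky test harness present sum to 0.090028, so
  P(flaky test harness | test failure, environment drift) = 0.090028 / 0.858969 ≈ 0.1048

P(flaky test harness | test failure, environment drift) ≈ 0.1048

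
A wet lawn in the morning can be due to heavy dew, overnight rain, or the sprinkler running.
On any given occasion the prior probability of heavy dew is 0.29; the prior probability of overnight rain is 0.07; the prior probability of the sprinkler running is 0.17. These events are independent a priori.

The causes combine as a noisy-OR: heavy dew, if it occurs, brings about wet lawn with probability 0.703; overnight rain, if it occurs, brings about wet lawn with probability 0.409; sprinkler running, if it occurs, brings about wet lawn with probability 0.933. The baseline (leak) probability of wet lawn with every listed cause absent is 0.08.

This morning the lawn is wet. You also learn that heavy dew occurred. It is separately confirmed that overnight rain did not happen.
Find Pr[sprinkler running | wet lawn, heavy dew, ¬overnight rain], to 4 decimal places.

Under noisy-OR, P(wet lawn | causes) = 1 − (1−0.08)·∏(1−qᵢ) over the active causes.
Enumerate both values of sprinkler running and weight by the priors:
  P(wet lawn | heavy dew, ¬overnight rain) = 0.72676×0.83 + 0.981693×0.17
        = 0.603211 + 0.166888 = 0.770099
Configurations with sprinkler running contribute 0.166888, so
  P(sprinkler running | wet lawn, heavy dew, ¬overnight rain) = 0.166888 / 0.770099 ≈ 0.2167

Pr[sprinkler running | wet lawn, heavy dew, ¬overnight rain] ≈ 0.2167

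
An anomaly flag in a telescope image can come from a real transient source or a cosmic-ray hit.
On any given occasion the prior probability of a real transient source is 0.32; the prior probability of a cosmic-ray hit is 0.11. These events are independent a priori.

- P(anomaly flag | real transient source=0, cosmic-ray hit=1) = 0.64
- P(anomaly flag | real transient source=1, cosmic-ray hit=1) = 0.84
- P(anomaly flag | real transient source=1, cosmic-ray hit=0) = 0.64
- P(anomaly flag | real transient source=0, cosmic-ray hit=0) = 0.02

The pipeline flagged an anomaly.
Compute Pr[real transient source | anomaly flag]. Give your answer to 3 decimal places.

Numerator (weight on configurations with real transient source): 0.182272 + 0.029568 = 0.211840
The normalizing constant is 0.02×0.68×0.89 + 0.64×0.68×0.11 + 0.64×0.32×0.89 + 0.84×0.32×0.11 = 0.271816
P(real transient source | anomaly flag) = 0.211840/0.271816 ≈ 0.779

Pr[real transient source | anomaly flag] ≈ 0.779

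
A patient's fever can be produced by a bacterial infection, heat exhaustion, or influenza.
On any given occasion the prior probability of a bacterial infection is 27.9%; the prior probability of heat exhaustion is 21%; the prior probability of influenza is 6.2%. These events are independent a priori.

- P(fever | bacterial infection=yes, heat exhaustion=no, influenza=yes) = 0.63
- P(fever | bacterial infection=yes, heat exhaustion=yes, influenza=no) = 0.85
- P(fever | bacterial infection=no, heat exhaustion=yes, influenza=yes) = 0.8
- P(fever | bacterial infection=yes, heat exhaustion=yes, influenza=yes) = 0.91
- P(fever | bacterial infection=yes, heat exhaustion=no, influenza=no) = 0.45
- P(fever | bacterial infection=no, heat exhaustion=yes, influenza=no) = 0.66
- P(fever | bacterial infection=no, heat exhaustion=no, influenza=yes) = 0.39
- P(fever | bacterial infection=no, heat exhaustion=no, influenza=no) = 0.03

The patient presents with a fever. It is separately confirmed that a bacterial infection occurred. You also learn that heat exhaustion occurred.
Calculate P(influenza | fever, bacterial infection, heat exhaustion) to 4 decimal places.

P(fever | bacterial infection, heat exhaustion) = 0.85×0.938 + 0.91×0.062 = 0.797300 + 0.056420 = 0.853720
Restricting to configurations with influenza present: 0.91×0.062 = 0.056420.
So P(influenza | fever, bacterial infection, heat exhaustion) = 0.056420/0.853720 ≈ 0.0661.

P(influenza | fever, bacterial infection, heat exhaustion) ≈ 0.0661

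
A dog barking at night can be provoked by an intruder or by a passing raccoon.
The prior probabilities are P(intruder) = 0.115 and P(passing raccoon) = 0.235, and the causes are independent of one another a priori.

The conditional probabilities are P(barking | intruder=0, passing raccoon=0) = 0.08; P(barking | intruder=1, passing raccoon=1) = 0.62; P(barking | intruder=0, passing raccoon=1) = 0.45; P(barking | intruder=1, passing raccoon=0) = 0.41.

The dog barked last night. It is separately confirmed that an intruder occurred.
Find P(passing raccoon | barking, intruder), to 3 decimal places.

By total probability over both values of passing raccoon:
  P(barking | intruder) = 0.41*0.765 + 0.62*0.235
        = 0.313650 + 0.145700 = 0.459350
The terms with passing raccoon present sum to 0.145700, so
  P(passing raccoon | barking, intruder) = 0.145700 / 0.459350 ≈ 0.317

P(passing raccoon | barking, intruder) ≈ 0.317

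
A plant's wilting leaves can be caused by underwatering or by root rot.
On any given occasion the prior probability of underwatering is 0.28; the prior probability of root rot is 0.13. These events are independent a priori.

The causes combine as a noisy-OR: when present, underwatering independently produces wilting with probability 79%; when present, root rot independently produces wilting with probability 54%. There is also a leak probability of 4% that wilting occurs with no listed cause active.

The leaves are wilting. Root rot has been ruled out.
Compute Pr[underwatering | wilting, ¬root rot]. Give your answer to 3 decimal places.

Pr[underwatering | wilting, ¬root rot] ≈ 0.886

Under noisy-OR, P(wilting | causes) = 1 − (1−0.04)·∏(1−qᵢ) over the active causes.
Weight on underwatering=true, given the evidence: 0.7984·0.28 = 0.223552
The normalizing constant is 0.04·0.72 + 0.7984·0.28 = 0.252352
P(underwatering | wilting, ¬root rot) = 0.223552/0.252352 ≈ 0.886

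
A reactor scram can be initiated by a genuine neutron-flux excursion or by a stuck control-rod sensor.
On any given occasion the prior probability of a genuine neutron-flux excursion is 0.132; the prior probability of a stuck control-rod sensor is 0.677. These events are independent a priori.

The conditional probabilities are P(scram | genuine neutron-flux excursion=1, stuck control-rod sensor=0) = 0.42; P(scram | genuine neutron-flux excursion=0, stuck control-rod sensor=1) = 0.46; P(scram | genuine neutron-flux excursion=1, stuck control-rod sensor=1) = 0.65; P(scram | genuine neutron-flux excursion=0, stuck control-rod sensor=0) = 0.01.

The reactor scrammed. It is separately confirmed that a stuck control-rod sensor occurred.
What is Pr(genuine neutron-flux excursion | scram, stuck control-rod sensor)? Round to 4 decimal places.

Sum P(scram|·) weighted by the priors over both values of genuine neutron-flux excursion:
  P(scram | stuck control-rod sensor) = 0.46×0.868 + 0.65×0.132
        = 0.399280 + 0.085800 = 0.485080
Configurations with genuine neutron-flux excursion contribute 0.085800, so
  P(genuine neutron-flux excursion | scram, stuck control-rod sensor) = 0.085800 / 0.485080 ≈ 0.1769

Pr(genuine neutron-flux excursion | scram, stuck control-rod sensor) ≈ 0.1769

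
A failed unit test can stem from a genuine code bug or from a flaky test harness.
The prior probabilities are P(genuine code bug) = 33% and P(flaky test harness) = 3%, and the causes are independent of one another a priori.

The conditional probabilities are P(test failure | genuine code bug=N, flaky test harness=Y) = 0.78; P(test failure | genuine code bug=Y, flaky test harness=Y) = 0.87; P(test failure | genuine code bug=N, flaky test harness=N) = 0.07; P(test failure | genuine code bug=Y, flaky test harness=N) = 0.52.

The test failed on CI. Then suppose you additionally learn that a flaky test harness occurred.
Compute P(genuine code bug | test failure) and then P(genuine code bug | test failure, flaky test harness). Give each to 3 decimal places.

P(test failure) = 0.07*0.67*0.97 + 0.78*0.67*0.03 + 0.52*0.33*0.97 + 0.87*0.33*0.03 = 0.045493 + 0.015678 + 0.166452 + 0.008613 = 0.236236
The genuine code bug-present share is 0.166452 + 0.008613 = 0.175065.
So P(genuine code bug | test failure) = 0.175065/0.236236 ≈ 0.741.

Now condition on the additional information:
P(test failure | flaky test harness) = 0.78×0.67 + 0.87×0.33 = 0.522600 + 0.287100 = 0.809700
The genuine code bug-present share is 0.87×0.33 = 0.287100.
So P(genuine code bug | test failure, flaky test harness) = 0.287100/0.809700 ≈ 0.355.
The drop from 0.741 to 0.355 is the explaining-away (discounting) effect.

P(genuine code bug | test failure) ≈ 0.741; P(genuine code bug | test failure, flaky test harness) ≈ 0.355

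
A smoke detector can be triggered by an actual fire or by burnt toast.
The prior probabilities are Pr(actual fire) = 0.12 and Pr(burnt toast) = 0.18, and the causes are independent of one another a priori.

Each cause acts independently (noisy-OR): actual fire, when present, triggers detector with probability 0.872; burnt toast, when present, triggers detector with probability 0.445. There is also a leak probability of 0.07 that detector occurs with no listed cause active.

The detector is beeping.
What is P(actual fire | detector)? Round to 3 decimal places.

Under noisy-OR, P(detector | causes) = 1 − (1−0.07)·∏(1−qᵢ) over the active causes.
Weight on actual fire=true, given the evidence: 0.086686 + 0.020173 = 0.106859
Denominator P(detector): 0.07·0.88·0.82 + 0.48385·0.88·0.18 + 0.88096·0.12·0.82 + 0.933933·0.12·0.18 = 0.234013
P(actual fire | detector) = 0.106859/0.234013 ≈ 0.457

P(actual fire | detector) ≈ 0.457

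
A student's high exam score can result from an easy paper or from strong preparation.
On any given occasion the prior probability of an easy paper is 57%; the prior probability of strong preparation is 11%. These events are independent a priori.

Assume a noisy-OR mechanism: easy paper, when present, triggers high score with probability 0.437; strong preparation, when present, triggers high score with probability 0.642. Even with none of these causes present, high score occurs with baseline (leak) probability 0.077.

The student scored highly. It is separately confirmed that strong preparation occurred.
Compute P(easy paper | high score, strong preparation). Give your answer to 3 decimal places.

P(easy paper | high score, strong preparation) ≈ 0.617

Under noisy-OR, P(high score | causes) = 1 − (1−0.077)·∏(1−qᵢ) over the active causes.
Enumerate both values of easy paper and weight by the priors:
  P(high score | strong preparation) = 0.669566×0.43 + 0.813966×0.57
        = 0.287913 + 0.463961 = 0.751874
The terms with easy paper present sum to 0.463961, so
  P(easy paper | high score, strong preparation) = 0.463961 / 0.751874 ≈ 0.617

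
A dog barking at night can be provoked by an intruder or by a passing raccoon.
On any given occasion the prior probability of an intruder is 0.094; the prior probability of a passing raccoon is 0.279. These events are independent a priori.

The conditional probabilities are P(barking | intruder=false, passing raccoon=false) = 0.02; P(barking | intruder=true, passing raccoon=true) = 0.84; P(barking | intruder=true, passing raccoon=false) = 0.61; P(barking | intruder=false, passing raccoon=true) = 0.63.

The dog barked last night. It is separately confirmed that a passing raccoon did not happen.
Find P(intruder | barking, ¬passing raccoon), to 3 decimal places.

P(intruder | barking, ¬passing raccoon) ≈ 0.760

P(barking | ¬passing raccoon) = 0.02*0.906 + 0.61*0.094 = 0.018120 + 0.057340 = 0.075460
The intruder-present share is 0.61*0.094 = 0.057340.
Hence the posterior is 0.057340/0.075460 ≈ 0.760.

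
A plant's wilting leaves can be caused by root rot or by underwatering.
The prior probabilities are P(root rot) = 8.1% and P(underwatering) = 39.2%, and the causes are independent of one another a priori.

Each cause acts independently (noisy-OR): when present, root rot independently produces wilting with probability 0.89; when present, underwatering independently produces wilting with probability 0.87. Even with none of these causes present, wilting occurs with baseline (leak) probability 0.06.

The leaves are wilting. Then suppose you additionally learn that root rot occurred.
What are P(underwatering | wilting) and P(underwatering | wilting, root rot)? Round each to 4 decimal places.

Under noisy-OR, P(wilting | causes) = 1 − (1−0.06)·∏(1−qᵢ) over the active causes.
For the numerator, keep only underwatering=true terms: 0.316226 + 0.031325 = 0.347551
Normalizer over all consistent configurations: 0.06×0.919×0.608 + 0.8778×0.919×0.392 + 0.8966×0.081×0.608 + 0.986558×0.081×0.392 = 0.425232
P(underwatering | wilting) = 0.347551/0.425232 ≈ 0.8173

With the extra evidence:
Weight on underwatering=true, given the evidence: 0.986558×0.392 = 0.386731
Normalizer over all consistent configurations: 0.8966×0.608 + 0.986558×0.392 = 0.931864
P(underwatering | wilting, root rot) = 0.386731/0.931864 ≈ 0.4150
This is intercausal reasoning (explaining away): once root rot accounts for the wilting, underwatering becomes less likely.

P(underwatering | wilting) ≈ 0.8173; P(underwatering | wilting, root rot) ≈ 0.4150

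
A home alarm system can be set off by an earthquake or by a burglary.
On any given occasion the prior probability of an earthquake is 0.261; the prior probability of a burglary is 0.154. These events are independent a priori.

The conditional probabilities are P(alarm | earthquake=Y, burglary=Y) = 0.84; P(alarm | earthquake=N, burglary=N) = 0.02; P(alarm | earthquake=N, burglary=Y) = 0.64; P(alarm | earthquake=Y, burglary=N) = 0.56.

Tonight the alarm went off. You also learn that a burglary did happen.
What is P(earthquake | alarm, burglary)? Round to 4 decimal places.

P(earthquake | alarm, burglary) ≈ 0.3167

By total probability over both values of earthquake:
  P(alarm | burglary) = 0.64*0.739 + 0.84*0.261
        = 0.472960 + 0.219240 = 0.692200
Configurations with earthquake contribute 0.219240, so
  P(earthquake | alarm, burglary) = 0.219240 / 0.692200 ≈ 0.3167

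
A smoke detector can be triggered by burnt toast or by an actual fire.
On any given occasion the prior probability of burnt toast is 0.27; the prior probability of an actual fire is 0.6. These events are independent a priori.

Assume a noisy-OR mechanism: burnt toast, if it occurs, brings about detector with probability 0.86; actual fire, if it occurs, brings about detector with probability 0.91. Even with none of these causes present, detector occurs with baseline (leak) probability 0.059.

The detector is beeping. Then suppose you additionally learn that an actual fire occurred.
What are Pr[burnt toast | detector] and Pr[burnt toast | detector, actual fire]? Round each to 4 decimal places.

Pr[burnt toast | detector] ≈ 0.3778; Pr[burnt toast | detector, actual fire] ≈ 0.2854

Under noisy-OR, P(detector | causes) = 1 − (1−0.059)·∏(1−qᵢ) over the active causes.
Numerator (weight on configurations with burnt toast): 0.093772 + 0.160079 = 0.253851
Normalizer over all consistent configurations: 0.059×0.73×0.4 + 0.91531×0.73×0.6 + 0.86826×0.27×0.4 + 0.988143×0.27×0.6 = 0.671985
Posterior = 0.253851 / 0.671985 ≈ 0.3778

With the extra evidence:
P(detector | actual fire) = 0.91531*0.73 + 0.988143*0.27 = 0.668176 + 0.266799 = 0.934975
The burnt toast-present share is 0.988143*0.27 = 0.266799.
P(burnt toast | detector, actual fire) = 0.266799 / 0.934975 ≈ 0.2854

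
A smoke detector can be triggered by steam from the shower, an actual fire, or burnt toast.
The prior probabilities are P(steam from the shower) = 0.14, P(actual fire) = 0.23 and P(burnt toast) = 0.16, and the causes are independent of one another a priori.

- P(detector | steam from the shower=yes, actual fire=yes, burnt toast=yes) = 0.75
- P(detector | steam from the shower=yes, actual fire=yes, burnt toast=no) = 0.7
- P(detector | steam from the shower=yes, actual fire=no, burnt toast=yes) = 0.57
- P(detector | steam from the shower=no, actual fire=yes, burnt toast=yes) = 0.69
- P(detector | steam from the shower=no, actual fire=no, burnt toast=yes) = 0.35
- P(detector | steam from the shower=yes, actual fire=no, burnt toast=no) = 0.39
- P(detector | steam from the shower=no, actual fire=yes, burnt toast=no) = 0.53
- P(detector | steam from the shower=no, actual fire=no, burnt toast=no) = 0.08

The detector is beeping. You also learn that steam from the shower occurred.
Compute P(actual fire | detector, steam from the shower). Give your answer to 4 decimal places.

P(detector | steam from the shower) = 0.39*0.77*0.84 + 0.57*0.77*0.16 + 0.7*0.23*0.84 + 0.75*0.23*0.16 = 0.252252 + 0.070224 + 0.135240 + 0.027600 = 0.485316
Restricting to configurations with actual fire present: 0.135240 + 0.027600 = 0.162840.
P(actual fire | detector, steam from the shower) = 0.162840 / 0.485316 ≈ 0.3355

P(actual fire | detector, steam from the shower) ≈ 0.3355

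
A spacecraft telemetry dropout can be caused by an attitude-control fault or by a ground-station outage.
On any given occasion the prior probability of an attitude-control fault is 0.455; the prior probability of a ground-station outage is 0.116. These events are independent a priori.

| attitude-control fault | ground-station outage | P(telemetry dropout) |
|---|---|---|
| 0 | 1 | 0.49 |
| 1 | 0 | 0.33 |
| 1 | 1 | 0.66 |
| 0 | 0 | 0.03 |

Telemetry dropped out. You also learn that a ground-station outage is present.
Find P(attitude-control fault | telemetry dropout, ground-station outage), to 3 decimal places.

For the numerator, keep only attitude-control fault=true terms: 0.66*0.455 = 0.300300
Normalizer over all consistent configurations: 0.49*0.545 + 0.66*0.455 = 0.567350
P(attitude-control fault | telemetry dropout, ground-station outage) = 0.300300/0.567350 ≈ 0.529

P(attitude-control fault | telemetry dropout, ground-station outage) ≈ 0.529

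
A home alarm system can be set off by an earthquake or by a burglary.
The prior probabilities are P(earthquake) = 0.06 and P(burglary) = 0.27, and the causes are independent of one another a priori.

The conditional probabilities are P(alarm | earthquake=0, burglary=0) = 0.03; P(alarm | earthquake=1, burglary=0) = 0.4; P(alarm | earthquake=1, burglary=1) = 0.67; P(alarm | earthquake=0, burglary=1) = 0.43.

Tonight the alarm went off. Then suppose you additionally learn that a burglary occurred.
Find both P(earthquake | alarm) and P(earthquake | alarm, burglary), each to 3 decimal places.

P(earthquake | alarm) ≈ 0.179; P(earthquake | alarm, burglary) ≈ 0.090

Weight on earthquake=true, given the evidence: 0.017520 + 0.010854 = 0.028374
Normalizer over all consistent configurations: 0.03×0.94×0.73 + 0.43×0.94×0.27 + 0.4×0.06×0.73 + 0.67×0.06×0.27 = 0.158094
P(earthquake | alarm) = 0.028374/0.158094 ≈ 0.179

Now also conditioning on burglary=true:
Weight on earthquake=true, given the evidence: 0.67·0.06 = 0.040200
Normalizer over all consistent configurations: 0.43·0.94 + 0.67·0.06 = 0.444400
P(earthquake | alarm, burglary) = 0.040200/0.444400 ≈ 0.090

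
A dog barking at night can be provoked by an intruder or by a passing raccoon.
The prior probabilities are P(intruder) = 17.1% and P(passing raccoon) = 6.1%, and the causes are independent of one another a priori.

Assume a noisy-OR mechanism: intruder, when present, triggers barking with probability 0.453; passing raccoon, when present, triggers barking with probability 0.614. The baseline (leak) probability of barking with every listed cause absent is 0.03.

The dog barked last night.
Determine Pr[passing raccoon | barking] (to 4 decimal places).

Pr[passing raccoon | barking] ≈ 0.2880

Under noisy-OR, P(barking | causes) = 1 − (1−0.03)·∏(1−qᵢ) over the active causes.
By total probability over the 4 (intruder, passing raccoon) configurations:
  P(barking) = 0.03×0.829×0.939 + 0.62558×0.829×0.061 + 0.46941×0.171×0.939 + 0.795192×0.171×0.061
        = 0.023353 + 0.031635 + 0.075373 + 0.008295 = 0.138656
The terms with passing raccoon present sum to 0.039930, so
  P(passing raccoon | barking) = 0.039930 / 0.138656 ≈ 0.2880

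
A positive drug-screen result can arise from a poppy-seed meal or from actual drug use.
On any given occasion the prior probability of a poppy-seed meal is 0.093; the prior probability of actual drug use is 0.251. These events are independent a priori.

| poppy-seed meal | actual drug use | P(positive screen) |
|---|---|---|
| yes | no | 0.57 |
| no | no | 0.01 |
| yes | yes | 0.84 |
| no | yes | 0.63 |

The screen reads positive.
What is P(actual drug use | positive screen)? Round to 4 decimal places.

P(actual drug use | positive screen) ≈ 0.7781

Enumerate the 4 (poppy-seed meal, actual drug use) configurations and weight by the priors:
  P(positive screen) = 0.01×0.907×0.749 + 0.63×0.907×0.251 + 0.57×0.093×0.749 + 0.84×0.093×0.251
        = 0.006793 + 0.143424 + 0.039704 + 0.019608 = 0.209529
The terms with actual drug use present sum to 0.163032, so
  P(actual drug use | positive screen) = 0.163032 / 0.209529 ≈ 0.7781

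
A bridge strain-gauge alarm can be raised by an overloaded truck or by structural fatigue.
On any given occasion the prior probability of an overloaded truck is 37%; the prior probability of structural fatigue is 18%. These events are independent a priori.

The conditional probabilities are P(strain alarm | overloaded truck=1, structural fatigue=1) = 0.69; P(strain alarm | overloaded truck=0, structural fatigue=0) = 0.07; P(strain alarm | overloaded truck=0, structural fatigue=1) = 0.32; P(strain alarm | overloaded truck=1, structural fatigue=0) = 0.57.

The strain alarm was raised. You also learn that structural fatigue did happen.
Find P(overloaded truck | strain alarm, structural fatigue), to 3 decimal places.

P(overloaded truck | strain alarm, structural fatigue) ≈ 0.559

Numerator (weight on configurations with overloaded truck): 0.69·0.37 = 0.255300
Denominator P(strain alarm | structural fatigue): 0.32·0.63 + 0.69·0.37 = 0.456900
P(overloaded truck | strain alarm, structural fatigue) = 0.255300/0.456900 ≈ 0.559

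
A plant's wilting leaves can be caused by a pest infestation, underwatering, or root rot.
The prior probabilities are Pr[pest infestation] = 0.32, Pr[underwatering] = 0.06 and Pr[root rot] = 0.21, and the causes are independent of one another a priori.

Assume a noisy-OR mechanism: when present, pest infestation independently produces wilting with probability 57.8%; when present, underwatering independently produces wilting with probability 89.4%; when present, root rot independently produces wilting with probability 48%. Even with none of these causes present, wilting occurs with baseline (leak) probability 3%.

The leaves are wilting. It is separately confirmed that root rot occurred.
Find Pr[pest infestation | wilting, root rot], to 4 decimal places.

Under noisy-OR, P(wilting | causes) = 1 − (1−0.03)·∏(1−qᵢ) over the active causes.
Enumerate the 4 (pest infestation, underwatering) configurations and weight by the priors:
  P(wilting | root rot) = 0.4956·0.68·0.94 + 0.946534·0.68·0.06 + 0.787143·0.32·0.94 + 0.977437·0.32·0.06
        = 0.316788 + 0.038619 + 0.236773 + 0.018767 = 0.610947
Configurations with pest infestation contribute 0.255540, so
  P(pest infestation | wilting, root rot) = 0.255540 / 0.610947 ≈ 0.4183

Pr[pest infestation | wilting, root rot] ≈ 0.4183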